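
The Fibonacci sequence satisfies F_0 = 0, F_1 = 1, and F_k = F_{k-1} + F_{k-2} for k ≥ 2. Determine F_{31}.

1346269

Iterating the recurrence up to F_{24} = 46368 and F_{23} = 28657:
F_{25} = F_{24} + F_{23} = 46368 + 28657 = 75025
F_{26} = F_{25} + F_{24} = 75025 + 46368 = 121393
F_{27} = F_{26} + F_{25} = 121393 + 75025 = 196418
F_{28} = F_{27} + F_{26} = 196418 + 121393 = 317811
F_{29} = F_{28} + F_{27} = 317811 + 196418 = 514229
F_{30} = F_{29} + F_{28} = 514229 + 317811 = 832040
F_{31} = F_{30} + F_{29} = 832040 + 514229 = 1346269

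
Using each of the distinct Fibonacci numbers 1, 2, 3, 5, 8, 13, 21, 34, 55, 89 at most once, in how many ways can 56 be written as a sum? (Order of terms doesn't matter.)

4

Starting from the Zeckendorf form and repeatedly splitting a term F_k into F_{k−1} + F_{k−2} (when neither is already used) reaches every representation.
56 = 55+1 = 34+21+1 = 34+13+8+1 = 34+13+5+3+1 — 4 representations.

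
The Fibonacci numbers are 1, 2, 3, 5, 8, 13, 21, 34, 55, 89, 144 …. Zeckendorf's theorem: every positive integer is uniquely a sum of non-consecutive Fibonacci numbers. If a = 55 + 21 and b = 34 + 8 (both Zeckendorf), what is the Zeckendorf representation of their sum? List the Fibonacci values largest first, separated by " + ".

The two numbers are 76 and 42, so their sum is 118.
Greedily peel off the largest Fibonacci term at each step:
89 ≤ 118 < 144, so take 89; remainder 29
21 ≤ 29 < 34, so take 21; remainder 8
8 ≤ 8 < 13, so take 8; remainder 0

89 + 21 + 8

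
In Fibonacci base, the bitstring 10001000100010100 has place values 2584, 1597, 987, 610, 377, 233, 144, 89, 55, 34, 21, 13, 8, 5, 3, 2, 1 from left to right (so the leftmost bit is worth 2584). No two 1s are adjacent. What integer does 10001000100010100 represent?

3027

Summing the place values of the 1 bits: 2584 + 377 + 55 + 8 + 3 = 3027.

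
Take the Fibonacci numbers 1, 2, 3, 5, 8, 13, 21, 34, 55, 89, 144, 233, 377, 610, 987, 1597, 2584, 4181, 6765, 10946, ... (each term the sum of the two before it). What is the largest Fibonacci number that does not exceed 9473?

6765 ≤ 9473 < 10946, so the largest Fibonacci number not exceeding 9473 is 6765.

6765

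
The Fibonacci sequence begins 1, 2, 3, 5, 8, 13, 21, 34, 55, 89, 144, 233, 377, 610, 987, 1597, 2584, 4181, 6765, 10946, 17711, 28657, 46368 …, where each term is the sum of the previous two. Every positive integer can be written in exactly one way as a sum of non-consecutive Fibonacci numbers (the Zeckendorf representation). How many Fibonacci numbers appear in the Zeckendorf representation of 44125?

8

Greedily peel off the largest Fibonacci term at each step:
take 28657 (≤ 44125); 44125 − 28657 = 15468
take 10946 (≤ 15468); 15468 − 10946 = 4522
take 4181 (≤ 4522); 4522 − 4181 = 341
take 233 (≤ 341); 341 − 233 = 108
take 89 (≤ 108); 108 − 89 = 19
take 13 (≤ 19); 19 − 13 = 6
take 5 (≤ 6); 6 − 5 = 1
take 1 (≤ 1); 1 − 1 = 0
44125 = 28657 + 10946 + 4181 + 233 + 89 + 13 + 5 + 1, which has 8 terms.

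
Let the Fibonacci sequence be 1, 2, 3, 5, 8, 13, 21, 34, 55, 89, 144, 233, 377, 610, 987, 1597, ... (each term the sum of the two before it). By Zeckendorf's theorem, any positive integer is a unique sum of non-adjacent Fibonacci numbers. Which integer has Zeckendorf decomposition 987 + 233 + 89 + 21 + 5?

987 + 233 + 89 + 21 + 5 = 1335.

1335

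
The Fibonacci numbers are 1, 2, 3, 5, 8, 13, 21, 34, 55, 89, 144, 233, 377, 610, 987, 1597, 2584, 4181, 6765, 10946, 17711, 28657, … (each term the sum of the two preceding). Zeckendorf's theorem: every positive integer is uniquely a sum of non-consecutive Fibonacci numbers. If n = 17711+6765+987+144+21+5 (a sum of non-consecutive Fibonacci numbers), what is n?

25633

17711+6765+987+144+21+5 = 25633.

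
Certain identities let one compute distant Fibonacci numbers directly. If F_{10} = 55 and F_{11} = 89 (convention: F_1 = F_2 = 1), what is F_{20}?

By the doubling identity F_{2k} = F_k(2F_{k+1} − F_k): F_{20} = 55·(2·89 − 55) = 55·123 = 6765.

6765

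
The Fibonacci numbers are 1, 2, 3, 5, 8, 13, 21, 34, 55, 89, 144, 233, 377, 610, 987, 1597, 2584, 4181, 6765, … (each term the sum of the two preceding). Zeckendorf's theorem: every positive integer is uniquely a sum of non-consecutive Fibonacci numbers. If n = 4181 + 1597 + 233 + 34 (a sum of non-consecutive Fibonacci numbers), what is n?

6045

4181 + 1597 + 233 + 34 = 6045.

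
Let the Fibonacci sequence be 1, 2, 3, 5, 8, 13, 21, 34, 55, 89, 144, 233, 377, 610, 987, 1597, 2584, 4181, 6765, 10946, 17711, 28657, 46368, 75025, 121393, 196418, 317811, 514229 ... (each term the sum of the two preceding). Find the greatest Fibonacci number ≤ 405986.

317811 ≤ 405986 < 514229, so the largest Fibonacci number not exceeding 405986 is 317811.

317811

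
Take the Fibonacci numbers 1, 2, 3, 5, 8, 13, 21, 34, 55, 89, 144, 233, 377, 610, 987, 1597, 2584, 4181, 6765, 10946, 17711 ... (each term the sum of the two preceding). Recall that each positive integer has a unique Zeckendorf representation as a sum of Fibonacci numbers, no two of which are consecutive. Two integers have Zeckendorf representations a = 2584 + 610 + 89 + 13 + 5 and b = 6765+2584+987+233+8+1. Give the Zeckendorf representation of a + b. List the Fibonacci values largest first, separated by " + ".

The two numbers are 3301 and 10578, so their sum is 13879.
Greedy algorithm:
13879: greatest Fibonacci not exceeding it is 10946, leaving 2933
2933: greatest Fibonacci not exceeding it is 2584, leaving 349
349: greatest Fibonacci not exceeding it is 233, leaving 116
116: greatest Fibonacci not exceeding it is 89, leaving 27
27: greatest Fibonacci not exceeding it is 21, leaving 6
6: greatest Fibonacci not exceeding it is 5, leaving 1
1: greatest Fibonacci not exceeding it is 1, leaving 0

10946 + 2584 + 233 + 89 + 21 + 5 + 1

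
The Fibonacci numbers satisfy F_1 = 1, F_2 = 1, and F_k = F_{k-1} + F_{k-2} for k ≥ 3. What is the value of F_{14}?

Iterating the recurrence up to F_{10} = 55 and F_{9} = 34:
F_{11} = F_{10} + F_{9} = 55 + 34 = 89
F_{12} = F_{11} + F_{10} = 89 + 55 = 144
F_{13} = F_{12} + F_{11} = 144 + 89 = 233
F_{14} = F_{13} + F_{12} = 233 + 144 = 377

377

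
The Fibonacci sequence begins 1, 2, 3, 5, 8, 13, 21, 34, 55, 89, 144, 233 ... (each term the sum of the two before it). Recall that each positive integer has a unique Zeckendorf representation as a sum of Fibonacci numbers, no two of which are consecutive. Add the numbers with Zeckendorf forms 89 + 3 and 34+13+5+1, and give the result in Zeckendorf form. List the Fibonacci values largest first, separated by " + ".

144 + 1

The two numbers are 92 and 53, so their sum is 145.
Greedy algorithm:
largest Fibonacci ≤ 145 is 144; 145 − 144 = 1
largest Fibonacci ≤ 1 is 1; 1 − 1 = 0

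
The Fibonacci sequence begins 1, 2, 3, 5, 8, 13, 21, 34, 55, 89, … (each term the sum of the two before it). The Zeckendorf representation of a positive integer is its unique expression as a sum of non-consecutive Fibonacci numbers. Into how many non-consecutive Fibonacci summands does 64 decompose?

3

largest Fibonacci ≤ 64 is 55; 64 − 55 = 9
largest Fibonacci ≤ 9 is 8; 9 − 8 = 1
largest Fibonacci ≤ 1 is 1; 1 − 1 = 0
64 = 55 + 8 + 1, which has 3 terms.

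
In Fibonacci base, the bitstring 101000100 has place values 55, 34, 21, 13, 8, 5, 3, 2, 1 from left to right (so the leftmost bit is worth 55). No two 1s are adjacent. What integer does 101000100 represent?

Summing the place values of the 1 bits: 55 + 21 + 3 = 79.

79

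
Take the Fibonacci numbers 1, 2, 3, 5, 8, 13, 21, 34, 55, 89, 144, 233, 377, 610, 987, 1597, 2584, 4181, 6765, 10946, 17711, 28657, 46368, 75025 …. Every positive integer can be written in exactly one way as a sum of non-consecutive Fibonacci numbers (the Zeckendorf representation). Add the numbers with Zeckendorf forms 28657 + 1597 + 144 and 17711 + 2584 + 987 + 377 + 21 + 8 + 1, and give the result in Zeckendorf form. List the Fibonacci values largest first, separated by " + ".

The two numbers are 30398 and 21689, so their sum is 52087.
Repeatedly subtract the largest Fibonacci number that fits:
52087: greatest Fibonacci not exceeding it is 46368, leaving 5719
5719: greatest Fibonacci not exceeding it is 4181, leaving 1538
1538: greatest Fibonacci not exceeding it is 987, leaving 551
551: greatest Fibonacci not exceeding it is 377, leaving 174
174: greatest Fibonacci not exceeding it is 144, leaving 30
30: greatest Fibonacci not exceeding it is 21, leaving 9
9: greatest Fibonacci not exceeding it is 8, leaving 1
1: greatest Fibonacci not exceeding it is 1, leaving 0

46368 + 4181 + 987 + 377 + 144 + 21 + 8 + 1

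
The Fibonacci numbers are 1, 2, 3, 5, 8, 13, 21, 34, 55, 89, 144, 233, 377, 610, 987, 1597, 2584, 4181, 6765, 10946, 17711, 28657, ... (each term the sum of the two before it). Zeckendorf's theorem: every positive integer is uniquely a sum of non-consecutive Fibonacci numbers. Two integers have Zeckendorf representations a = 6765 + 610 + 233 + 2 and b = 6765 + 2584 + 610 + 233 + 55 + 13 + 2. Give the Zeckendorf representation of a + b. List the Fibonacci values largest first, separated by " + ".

17711 + 144 + 13 + 3 + 1

The two numbers are 7610 and 10262, so their sum is 17872.
largest Fibonacci ≤ 17872 is 17711; 17872 − 17711 = 161
largest Fibonacci ≤ 161 is 144; 161 − 144 = 17
largest Fibonacci ≤ 17 is 13; 17 − 13 = 4
largest Fibonacci ≤ 4 is 3; 4 − 3 = 1
largest Fibonacci ≤ 1 is 1; 1 − 1 = 0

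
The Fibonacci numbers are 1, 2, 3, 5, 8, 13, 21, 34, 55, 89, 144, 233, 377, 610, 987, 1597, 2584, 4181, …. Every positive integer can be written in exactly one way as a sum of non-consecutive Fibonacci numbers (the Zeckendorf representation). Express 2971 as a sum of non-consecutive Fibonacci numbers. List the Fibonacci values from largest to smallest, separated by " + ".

Greedily peel off the largest Fibonacci term at each step:
2971: greatest Fibonacci not exceeding it is 2584, leaving 387
387: greatest Fibonacci not exceeding it is 377, leaving 10
10: greatest Fibonacci not exceeding it is 8, leaving 2
2: greatest Fibonacci not exceeding it is 2, leaving 0
So 2971 = 2584 + 377 + 8 + 2, with no two terms consecutive in the sequence.

2584 + 377 + 8 + 2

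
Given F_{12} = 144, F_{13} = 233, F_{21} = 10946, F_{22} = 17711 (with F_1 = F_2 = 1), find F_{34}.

5702887

By the addition formula F_{m+n} = F_m F_{n+1} + F_{m−1} F_n with m=13, n=21: F_{34} = 233·17711 + 144·10946 = 4126663 + 1576224 = 5702887.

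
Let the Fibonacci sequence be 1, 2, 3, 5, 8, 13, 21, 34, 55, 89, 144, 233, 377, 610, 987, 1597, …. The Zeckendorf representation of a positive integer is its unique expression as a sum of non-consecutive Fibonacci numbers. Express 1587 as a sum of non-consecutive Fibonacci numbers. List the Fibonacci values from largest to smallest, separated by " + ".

987 + 377 + 144 + 55 + 21 + 3

Greedily peel off the largest Fibonacci term at each step:
1587 − 987 = 600
600 − 377 = 223
223 − 144 = 79
79 − 55 = 24
24 − 21 = 3
3 − 3 = 0
So 1587 = 987 + 377 + 144 + 55 + 21 + 3, with no two terms consecutive in the sequence.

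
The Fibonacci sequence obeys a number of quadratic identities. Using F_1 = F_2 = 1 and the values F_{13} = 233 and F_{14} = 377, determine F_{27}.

By F_{2k+1} = F_k² + F_{k+1}²: F_{27} = 233² + 377² = 54289 + 142129 = 196418.

196418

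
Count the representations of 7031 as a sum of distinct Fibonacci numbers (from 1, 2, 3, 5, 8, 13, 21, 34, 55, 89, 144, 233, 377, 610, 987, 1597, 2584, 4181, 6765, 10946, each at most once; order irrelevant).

12

7031 = 6765+233+21+8+3+1 = 6765+144+89+21+8+3+1 = 4181+2584+233+21+8+3+1 = 6765+144+55+34+21+8+3+1 = 4181+2584+144+89+21+8+3+1 = … (7 more), for 12 in all.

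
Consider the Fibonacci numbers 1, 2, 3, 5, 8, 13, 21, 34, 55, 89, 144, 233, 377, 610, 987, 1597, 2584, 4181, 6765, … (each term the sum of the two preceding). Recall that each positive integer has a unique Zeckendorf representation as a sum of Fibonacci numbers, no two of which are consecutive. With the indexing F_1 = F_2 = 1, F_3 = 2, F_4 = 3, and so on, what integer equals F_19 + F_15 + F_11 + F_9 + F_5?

F_19 + F_15 + F_11 + F_9 + F_5 = 4181 + 610 + 89 + 34 + 5 = 4919.

4919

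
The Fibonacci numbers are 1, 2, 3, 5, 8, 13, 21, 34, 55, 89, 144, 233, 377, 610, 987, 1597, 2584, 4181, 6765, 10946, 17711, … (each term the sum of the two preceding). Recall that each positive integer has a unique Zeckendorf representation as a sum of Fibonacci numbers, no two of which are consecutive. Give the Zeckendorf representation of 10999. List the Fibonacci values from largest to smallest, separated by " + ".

10946 ≤ 10999 < 17711, so take 10946; remainder 53
34 ≤ 53 < 55, so take 34; remainder 19
13 ≤ 19 < 21, so take 13; remainder 6
5 ≤ 6 < 8, so take 5; remainder 1
1 ≤ 1 < 2, so take 1; remainder 0
So 10999 = 10946 + 34 + 13 + 5 + 1, with no two terms consecutive in the sequence.

10946 + 34 + 13 + 5 + 1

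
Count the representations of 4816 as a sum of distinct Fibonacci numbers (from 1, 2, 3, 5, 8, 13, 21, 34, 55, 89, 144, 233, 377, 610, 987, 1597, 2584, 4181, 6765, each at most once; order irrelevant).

4816 = 4181+610+21+3+1 = 4181+610+13+8+3+1 = 4181+377+233+21+3+1 = 2584+1597+610+21+3+1 = 4181+377+233+13+8+3+1 = … (17 more), for 22 in all.

22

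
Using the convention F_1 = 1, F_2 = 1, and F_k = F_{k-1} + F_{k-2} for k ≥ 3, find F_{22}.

17711

Iterating the recurrence up to F_{15} = 610 and F_{14} = 377:
F_{16} = F_{15} + F_{14} = 610 + 377 = 987
F_{17} = F_{16} + F_{15} = 987 + 610 = 1597
F_{18} = F_{17} + F_{16} = 1597 + 987 = 2584
F_{19} = F_{18} + F_{17} = 2584 + 1597 = 4181
F_{20} = F_{19} + F_{18} = 4181 + 2584 = 6765
F_{21} = F_{20} + F_{19} = 6765 + 4181 = 10946
F_{22} = F_{21} + F_{20} = 10946 + 6765 = 17711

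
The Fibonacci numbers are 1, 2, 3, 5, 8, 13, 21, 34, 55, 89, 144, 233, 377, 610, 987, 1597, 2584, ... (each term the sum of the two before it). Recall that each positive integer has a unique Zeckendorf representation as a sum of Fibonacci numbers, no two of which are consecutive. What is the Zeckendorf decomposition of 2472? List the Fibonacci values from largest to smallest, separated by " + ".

1597 + 610 + 233 + 21 + 8 + 3

Greedily peel off the largest Fibonacci term at each step:
1597 ≤ 2472 < 2584, so take 1597; remainder 875
610 ≤ 875 < 987, so take 610; remainder 265
233 ≤ 265 < 377, so take 233; remainder 32
21 ≤ 32 < 34, so take 21; remainder 11
8 ≤ 11 < 13, so take 8; remainder 3
3 ≤ 3 < 5, so take 3; remainder 0
So 2472 = 1597 + 610 + 233 + 21 + 8 + 3, with no two terms consecutive in the sequence.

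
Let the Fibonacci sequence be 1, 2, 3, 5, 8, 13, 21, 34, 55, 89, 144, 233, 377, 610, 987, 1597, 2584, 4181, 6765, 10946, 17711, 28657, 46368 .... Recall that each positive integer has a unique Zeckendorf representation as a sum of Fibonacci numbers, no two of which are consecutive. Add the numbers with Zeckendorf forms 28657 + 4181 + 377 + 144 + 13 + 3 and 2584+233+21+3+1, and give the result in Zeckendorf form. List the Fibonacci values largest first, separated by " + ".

28657 + 6765 + 610 + 144 + 34 + 5 + 2

The two numbers are 33375 and 2842, so their sum is 36217.
subtract 28657 from 36217: 7560 remains
subtract 6765 from 7560: 795 remains
subtract 610 from 795: 185 remains
subtract 144 from 185: 41 remains
subtract 34 from 41: 7 remains
subtract 5 from 7: 2 remains
subtract 2 from 2: 0 remains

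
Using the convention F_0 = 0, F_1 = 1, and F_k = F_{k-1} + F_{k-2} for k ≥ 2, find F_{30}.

832040

Iterating the recurrence up to F_{23} = 28657 and F_{22} = 17711:
F_{24} = F_{23} + F_{22} = 28657 + 17711 = 46368
F_{25} = F_{24} + F_{23} = 46368 + 28657 = 75025
F_{26} = F_{25} + F_{24} = 75025 + 46368 = 121393
F_{27} = F_{26} + F_{25} = 121393 + 75025 = 196418
F_{28} = F_{27} + F_{26} = 196418 + 121393 = 317811
F_{29} = F_{28} + F_{27} = 317811 + 196418 = 514229
F_{30} = F_{29} + F_{28} = 514229 + 317811 = 832040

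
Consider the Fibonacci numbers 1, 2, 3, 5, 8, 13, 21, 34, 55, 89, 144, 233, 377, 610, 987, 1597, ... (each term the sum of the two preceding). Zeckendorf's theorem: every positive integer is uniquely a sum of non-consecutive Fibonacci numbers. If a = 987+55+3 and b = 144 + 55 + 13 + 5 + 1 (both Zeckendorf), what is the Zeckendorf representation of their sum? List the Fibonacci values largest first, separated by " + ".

The two numbers are 1045 and 218, so their sum is 1263.
Repeatedly subtract the largest Fibonacci number that fits:
987 ≤ 1263 < 1597, so take 987; remainder 276
233 ≤ 276 < 377, so take 233; remainder 43
34 ≤ 43 < 55, so take 34; remainder 9
8 ≤ 9 < 13, so take 8; remainder 1
1 ≤ 1 < 2, so take 1; remainder 0

987 + 233 + 34 + 8 + 1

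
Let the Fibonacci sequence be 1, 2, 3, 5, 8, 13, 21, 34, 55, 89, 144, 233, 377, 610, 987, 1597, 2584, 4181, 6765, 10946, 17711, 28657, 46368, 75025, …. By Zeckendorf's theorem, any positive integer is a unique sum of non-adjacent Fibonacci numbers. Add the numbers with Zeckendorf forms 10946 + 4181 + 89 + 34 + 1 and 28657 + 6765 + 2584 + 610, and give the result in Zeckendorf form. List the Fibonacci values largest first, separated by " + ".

The two numbers are 15251 and 38616, so their sum is 53867.
Repeatedly subtract the largest Fibonacci number that fits:
53867: greatest Fibonacci not exceeding it is 46368, leaving 7499
7499: greatest Fibonacci not exceeding it is 6765, leaving 734
734: greatest Fibonacci not exceeding it is 610, leaving 124
124: greatest Fibonacci not exceeding it is 89, leaving 35
35: greatest Fibonacci not exceeding it is 34, leaving 1
1: greatest Fibonacci not exceeding it is 1, leaving 0

46368 + 6765 + 610 + 89 + 34 + 1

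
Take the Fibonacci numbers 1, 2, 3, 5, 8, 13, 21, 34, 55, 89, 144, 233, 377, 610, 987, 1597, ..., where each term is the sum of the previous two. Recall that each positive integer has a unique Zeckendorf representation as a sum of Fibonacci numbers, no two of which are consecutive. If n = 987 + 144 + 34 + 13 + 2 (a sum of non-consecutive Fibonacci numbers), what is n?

1180

987 + 144 + 34 + 13 + 2 = 1180.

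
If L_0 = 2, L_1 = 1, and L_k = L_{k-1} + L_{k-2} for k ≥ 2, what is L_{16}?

Iterating the recurrence up to L_{9} = 76 and L_{8} = 47:
L_{10} = L_{9} + L_{8} = 76 + 47 = 123
L_{11} = L_{10} + L_{9} = 123 + 76 = 199
L_{12} = L_{11} + L_{10} = 199 + 123 = 322
L_{13} = L_{12} + L_{11} = 322 + 199 = 521
L_{14} = L_{13} + L_{12} = 521 + 322 = 843
L_{15} = L_{14} + L_{13} = 843 + 521 = 1364
L_{16} = L_{15} + L_{14} = 1364 + 843 = 2207

2207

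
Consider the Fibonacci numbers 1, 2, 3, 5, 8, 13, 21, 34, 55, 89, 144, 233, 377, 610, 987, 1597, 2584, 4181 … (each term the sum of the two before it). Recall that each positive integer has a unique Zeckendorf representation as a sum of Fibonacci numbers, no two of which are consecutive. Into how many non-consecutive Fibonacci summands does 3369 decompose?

6

take 2584 (≤ 3369); 3369 − 2584 = 785
take 610 (≤ 785); 785 − 610 = 175
take 144 (≤ 175); 175 − 144 = 31
take 21 (≤ 31); 31 − 21 = 10
take 8 (≤ 10); 10 − 8 = 2
take 2 (≤ 2); 2 − 2 = 0
3369 = 2584 + 610 + 144 + 21 + 8 + 2, which has 6 terms.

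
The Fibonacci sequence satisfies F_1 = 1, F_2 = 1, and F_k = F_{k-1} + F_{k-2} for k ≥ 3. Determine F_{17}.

Iterating the recurrence up to F_{13} = 233 and F_{12} = 144:
F_{14} = F_{13} + F_{12} = 233 + 144 = 377
F_{15} = F_{14} + F_{13} = 377 + 233 = 610
F_{16} = F_{15} + F_{14} = 610 + 377 = 987
F_{17} = F_{16} + F_{15} = 987 + 610 = 1597

1597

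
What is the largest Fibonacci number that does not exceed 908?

610 ≤ 908 < 987, so the largest Fibonacci number not exceeding 908 is 610.

610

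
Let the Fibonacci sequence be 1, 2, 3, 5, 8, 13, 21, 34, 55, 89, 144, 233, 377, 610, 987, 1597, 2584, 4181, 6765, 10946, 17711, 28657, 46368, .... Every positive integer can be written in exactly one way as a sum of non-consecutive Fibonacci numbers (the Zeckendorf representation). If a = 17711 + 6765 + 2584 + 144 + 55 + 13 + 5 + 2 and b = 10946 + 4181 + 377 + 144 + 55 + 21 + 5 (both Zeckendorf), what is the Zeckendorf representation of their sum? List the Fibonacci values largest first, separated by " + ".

28657 + 10946 + 2584 + 610 + 144 + 55 + 8 + 3 + 1

The two numbers are 27279 and 15729, so their sum is 43008.
Greedy algorithm:
subtract 28657 from 43008: 14351 remains
subtract 10946 from 14351: 3405 remains
subtract 2584 from 3405: 821 remains
subtract 610 from 821: 211 remains
subtract 144 from 211: 67 remains
subtract 55 from 67: 12 remains
subtract 8 from 12: 4 remains
subtract 3 from 4: 1 remains
subtract 1 from 1: 0 remains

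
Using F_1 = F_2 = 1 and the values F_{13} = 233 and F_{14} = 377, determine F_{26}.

121393

By the doubling identity F_{2k} = F_k(2F_{k+1} − F_k): F_{26} = 233·(2·377 − 233) = 233·521 = 121393.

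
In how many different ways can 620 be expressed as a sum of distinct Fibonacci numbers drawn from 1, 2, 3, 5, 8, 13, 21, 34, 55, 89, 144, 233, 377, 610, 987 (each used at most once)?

10

Starting from the Zeckendorf form and repeatedly splitting a term F_k into F_{k−1} + F_{k−2} (when neither is already used) reaches every representation.
620 = 610+8+2 = 610+5+3+2 = 377+233+8+2 = … (7 more), for 10 in all.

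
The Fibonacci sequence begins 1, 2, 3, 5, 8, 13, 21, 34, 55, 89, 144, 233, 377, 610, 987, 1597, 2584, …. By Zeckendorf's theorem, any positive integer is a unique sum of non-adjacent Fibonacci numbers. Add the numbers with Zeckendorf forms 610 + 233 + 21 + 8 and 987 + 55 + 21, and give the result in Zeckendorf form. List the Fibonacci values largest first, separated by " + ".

The two numbers are 872 and 1063, so their sum is 1935.
Greedy algorithm:
1935 − 1597 = 338
338 − 233 = 105
105 − 89 = 16
16 − 13 = 3
3 − 3 = 0

1597 + 233 + 89 + 13 + 3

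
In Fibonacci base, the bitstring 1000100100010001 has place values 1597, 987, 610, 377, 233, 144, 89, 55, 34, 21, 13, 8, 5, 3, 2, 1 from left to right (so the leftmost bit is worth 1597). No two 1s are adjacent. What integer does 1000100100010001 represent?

1894

Summing the place values of the 1 bits: 1597 + 233 + 55 + 8 + 1 = 1894.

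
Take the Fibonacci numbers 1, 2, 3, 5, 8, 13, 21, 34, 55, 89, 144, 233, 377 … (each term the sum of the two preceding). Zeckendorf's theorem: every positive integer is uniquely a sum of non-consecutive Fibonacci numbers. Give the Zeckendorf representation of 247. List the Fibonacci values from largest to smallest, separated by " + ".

233 + 13 + 1

Repeatedly subtract the largest Fibonacci number that fits:
subtract 233 from 247: 14 remains
subtract 13 from 14: 1 remains
subtract 1 from 1: 0 remains
So 247 = 233 + 13 + 1, with no two terms consecutive in the sequence.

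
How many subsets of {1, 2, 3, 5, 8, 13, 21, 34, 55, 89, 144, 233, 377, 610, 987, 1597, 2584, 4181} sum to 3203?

20

Starting from the Zeckendorf form and repeatedly splitting a term F_k into F_{k−1} + F_{k−2} (when neither is already used) reaches every representation.
3203 = 2584+610+8+1 = 2584+610+5+3+1 = 2584+377+233+8+1 = 1597+987+610+8+1 = … (16 more), for 20 in all.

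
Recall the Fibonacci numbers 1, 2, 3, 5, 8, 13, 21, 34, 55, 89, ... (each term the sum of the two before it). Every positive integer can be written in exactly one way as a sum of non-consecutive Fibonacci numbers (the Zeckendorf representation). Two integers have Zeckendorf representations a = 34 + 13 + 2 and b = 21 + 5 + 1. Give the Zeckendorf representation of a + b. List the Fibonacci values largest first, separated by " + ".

55 + 21

The two numbers are 49 and 27, so their sum is 76.
take 55 (≤ 76); 76 − 55 = 21
take 21 (≤ 21); 21 − 21 = 0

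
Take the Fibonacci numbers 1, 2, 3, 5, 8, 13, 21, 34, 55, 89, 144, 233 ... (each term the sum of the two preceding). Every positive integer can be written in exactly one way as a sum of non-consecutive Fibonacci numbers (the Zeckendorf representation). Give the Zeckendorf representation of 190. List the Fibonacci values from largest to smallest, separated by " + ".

Repeatedly subtract the largest Fibonacci number that fits:
190 − 144 = 46
46 − 34 = 12
12 − 8 = 4
4 − 3 = 1
1 − 1 = 0
So 190 = 144 + 34 + 8 + 3 + 1, with no two terms consecutive in the sequence.

144 + 34 + 8 + 3 + 1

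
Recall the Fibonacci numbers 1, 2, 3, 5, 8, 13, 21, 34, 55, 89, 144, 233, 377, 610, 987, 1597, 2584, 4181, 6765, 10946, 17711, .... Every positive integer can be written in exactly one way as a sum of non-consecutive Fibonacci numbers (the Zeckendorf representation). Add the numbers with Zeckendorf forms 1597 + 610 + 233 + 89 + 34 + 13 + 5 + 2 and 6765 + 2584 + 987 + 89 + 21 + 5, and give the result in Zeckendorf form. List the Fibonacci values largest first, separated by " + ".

The two numbers are 2583 and 10451, so their sum is 13034.
Repeatedly subtract the largest Fibonacci number that fits:
13034 − 10946 = 2088
2088 − 1597 = 491
491 − 377 = 114
114 − 89 = 25
25 − 21 = 4
4 − 3 = 1
1 − 1 = 0

10946 + 1597 + 377 + 89 + 21 + 3 + 1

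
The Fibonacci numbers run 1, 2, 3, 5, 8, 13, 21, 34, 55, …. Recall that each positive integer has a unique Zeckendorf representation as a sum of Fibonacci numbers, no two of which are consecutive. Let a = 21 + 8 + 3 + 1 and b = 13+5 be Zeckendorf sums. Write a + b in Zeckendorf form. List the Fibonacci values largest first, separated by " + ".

34 + 13 + 3 + 1

The two numbers are 33 and 18, so their sum is 51.
Greedily peel off the largest Fibonacci term at each step:
51: greatest Fibonacci not exceeding it is 34, leaving 17
17: greatest Fibonacci not exceeding it is 13, leaving 4
4: greatest Fibonacci not exceeding it is 3, leaving 1
1: greatest Fibonacci not exceeding it is 1, leaving 0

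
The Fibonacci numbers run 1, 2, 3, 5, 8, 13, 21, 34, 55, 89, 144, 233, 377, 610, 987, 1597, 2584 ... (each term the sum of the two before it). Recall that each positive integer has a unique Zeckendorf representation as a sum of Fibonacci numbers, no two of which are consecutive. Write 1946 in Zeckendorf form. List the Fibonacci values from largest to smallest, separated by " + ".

Repeatedly subtract the largest Fibonacci number that fits:
largest Fibonacci ≤ 1946 is 1597; 1946 − 1597 = 349
largest Fibonacci ≤ 349 is 233; 349 − 233 = 116
largest Fibonacci ≤ 116 is 89; 116 − 89 = 27
largest Fibonacci ≤ 27 is 21; 27 − 21 = 6
largest Fibonacci ≤ 6 is 5; 6 − 5 = 1
largest Fibonacci ≤ 1 is 1; 1 − 1 = 0
So 1946 = 1597 + 233 + 89 + 21 + 5 + 1, with no two terms consecutive in the sequence.

1597 + 233 + 89 + 21 + 5 + 1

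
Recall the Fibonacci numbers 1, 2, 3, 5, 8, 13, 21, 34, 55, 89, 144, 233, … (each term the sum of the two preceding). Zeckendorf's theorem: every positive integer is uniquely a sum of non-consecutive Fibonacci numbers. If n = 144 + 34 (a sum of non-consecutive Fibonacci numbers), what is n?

144 + 34 = 178.

178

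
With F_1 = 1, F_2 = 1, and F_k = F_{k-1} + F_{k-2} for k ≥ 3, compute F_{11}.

89

Iterating the recurrence up to F_{3} = 2 and F_{2} = 1:
F_{4} = F_{3} + F_{2} = 2 + 1 = 3
F_{5} = F_{4} + F_{3} = 3 + 2 = 5
F_{6} = F_{5} + F_{4} = 5 + 3 = 8
F_{7} = F_{6} + F_{5} = 8 + 5 = 13
F_{8} = F_{7} + F_{6} = 13 + 8 = 21
F_{9} = F_{8} + F_{7} = 21 + 13 = 34
F_{10} = F_{9} + F_{8} = 34 + 21 = 55
F_{11} = F_{10} + F_{9} = 55 + 34 = 89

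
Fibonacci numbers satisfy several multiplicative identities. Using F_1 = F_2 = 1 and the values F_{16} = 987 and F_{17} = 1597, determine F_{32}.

2178309

By the doubling identity F_{2k} = F_k(2F_{k+1} − F_k): F_{32} = 987·(2·1597 − 987) = 987·2207 = 2178309.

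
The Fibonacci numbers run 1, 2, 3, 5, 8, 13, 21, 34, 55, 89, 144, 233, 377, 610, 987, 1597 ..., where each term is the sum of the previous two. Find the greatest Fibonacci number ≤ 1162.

987 ≤ 1162 < 1597, so the largest Fibonacci number not exceeding 1162 is 987.

987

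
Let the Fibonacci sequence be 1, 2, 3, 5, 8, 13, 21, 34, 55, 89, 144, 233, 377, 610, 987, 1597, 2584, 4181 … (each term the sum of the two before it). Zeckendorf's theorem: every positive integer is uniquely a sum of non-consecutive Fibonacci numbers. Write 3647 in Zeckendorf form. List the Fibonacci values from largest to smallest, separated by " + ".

Greedy algorithm:
3647: greatest Fibonacci not exceeding it is 2584, leaving 1063
1063: greatest Fibonacci not exceeding it is 987, leaving 76
76: greatest Fibonacci not exceeding it is 55, leaving 21
21: greatest Fibonacci not exceeding it is 21, leaving 0
So 3647 = 2584 + 987 + 55 + 21, with no two terms consecutive in the sequence.

2584 + 987 + 55 + 21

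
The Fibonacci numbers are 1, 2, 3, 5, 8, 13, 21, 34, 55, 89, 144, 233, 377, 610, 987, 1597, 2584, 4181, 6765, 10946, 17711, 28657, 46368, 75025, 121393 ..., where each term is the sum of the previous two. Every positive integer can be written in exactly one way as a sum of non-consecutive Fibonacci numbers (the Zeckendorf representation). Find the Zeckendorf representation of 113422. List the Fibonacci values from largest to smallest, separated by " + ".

Greedy algorithm:
75025 ≤ 113422 < 121393, so take 75025; remainder 38397
28657 ≤ 38397 < 46368, so take 28657; remainder 9740
6765 ≤ 9740 < 10946, so take 6765; remainder 2975
2584 ≤ 2975 < 4181, so take 2584; remainder 391
377 ≤ 391 < 610, so take 377; remainder 14
13 ≤ 14 < 21, so take 13; remainder 1
1 ≤ 1 < 2, so take 1; remainder 0
So 113422 = 75025 + 28657 + 6765 + 2584 + 377 + 13 + 1, with no two terms consecutive in the sequence.

75025 + 28657 + 6765 + 2584 + 377 + 13 + 1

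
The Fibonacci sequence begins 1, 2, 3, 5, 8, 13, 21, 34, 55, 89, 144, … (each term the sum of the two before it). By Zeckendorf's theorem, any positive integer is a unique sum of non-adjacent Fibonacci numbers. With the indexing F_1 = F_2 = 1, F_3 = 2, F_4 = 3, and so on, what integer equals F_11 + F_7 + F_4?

F_11 + F_7 + F_4 = 89 + 13 + 3 = 105.

105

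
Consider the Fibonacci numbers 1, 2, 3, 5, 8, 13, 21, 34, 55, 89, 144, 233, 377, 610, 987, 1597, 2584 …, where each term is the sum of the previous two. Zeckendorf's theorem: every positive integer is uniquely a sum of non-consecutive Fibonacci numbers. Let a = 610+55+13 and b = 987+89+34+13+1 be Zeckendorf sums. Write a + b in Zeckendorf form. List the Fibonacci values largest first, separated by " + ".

1597 + 144 + 55 + 5 + 1

The two numbers are 678 and 1124, so their sum is 1802.
1802: greatest Fibonacci not exceeding it is 1597, leaving 205
205: greatest Fibonacci not exceeding it is 144, leaving 61
61: greatest Fibonacci not exceeding it is 55, leaving 6
6: greatest Fibonacci not exceeding it is 5, leaving 1
1: greatest Fibonacci not exceeding it is 1, leaving 0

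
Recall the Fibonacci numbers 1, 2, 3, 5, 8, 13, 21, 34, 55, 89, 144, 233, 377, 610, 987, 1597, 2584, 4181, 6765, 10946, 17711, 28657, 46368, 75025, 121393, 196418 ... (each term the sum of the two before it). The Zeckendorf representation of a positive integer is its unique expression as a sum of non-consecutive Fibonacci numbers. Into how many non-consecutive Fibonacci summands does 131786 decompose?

6

Greedily peel off the largest Fibonacci term at each step:
121393 ≤ 131786 < 196418, so take 121393; remainder 10393
6765 ≤ 10393 < 10946, so take 6765; remainder 3628
2584 ≤ 3628 < 4181, so take 2584; remainder 1044
987 ≤ 1044 < 1597, so take 987; remainder 57
55 ≤ 57 < 89, so take 55; remainder 2
2 ≤ 2 < 3, so take 2; remainder 0
131786 = 121393 + 6765 + 2584 + 987 + 55 + 2, which has 6 terms.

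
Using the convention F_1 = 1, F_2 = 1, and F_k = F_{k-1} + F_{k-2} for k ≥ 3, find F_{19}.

4181

Iterating the recurrence up to F_{13} = 233 and F_{12} = 144:
F_{14} = F_{13} + F_{12} = 233 + 144 = 377
F_{15} = F_{14} + F_{13} = 377 + 233 = 610
F_{16} = F_{15} + F_{14} = 610 + 377 = 987
F_{17} = F_{16} + F_{15} = 987 + 610 = 1597
F_{18} = F_{17} + F_{16} = 1597 + 987 = 2584
F_{19} = F_{18} + F_{17} = 2584 + 1597 = 4181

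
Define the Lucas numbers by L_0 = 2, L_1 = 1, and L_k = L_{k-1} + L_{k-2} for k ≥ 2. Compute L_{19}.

Iterating the recurrence up to L_{11} = 199 and L_{10} = 123:
L_{12} = L_{11} + L_{10} = 199 + 123 = 322
L_{13} = L_{12} + L_{11} = 322 + 199 = 521
L_{14} = L_{13} + L_{12} = 521 + 322 = 843
L_{15} = L_{14} + L_{13} = 843 + 521 = 1364
L_{16} = L_{15} + L_{14} = 1364 + 843 = 2207
L_{17} = L_{16} + L_{15} = 2207 + 1364 = 3571
L_{18} = L_{17} + L_{16} = 3571 + 2207 = 5778
L_{19} = L_{18} + L_{17} = 5778 + 3571 = 9349

9349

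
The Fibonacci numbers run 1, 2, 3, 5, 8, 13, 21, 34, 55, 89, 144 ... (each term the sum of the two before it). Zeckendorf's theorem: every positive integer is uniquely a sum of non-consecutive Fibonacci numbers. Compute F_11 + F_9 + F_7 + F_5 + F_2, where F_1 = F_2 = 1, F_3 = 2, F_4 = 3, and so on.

142

F_11 + F_9 + F_7 + F_5 + F_2 = 89 + 34 + 13 + 5 + 1 = 142.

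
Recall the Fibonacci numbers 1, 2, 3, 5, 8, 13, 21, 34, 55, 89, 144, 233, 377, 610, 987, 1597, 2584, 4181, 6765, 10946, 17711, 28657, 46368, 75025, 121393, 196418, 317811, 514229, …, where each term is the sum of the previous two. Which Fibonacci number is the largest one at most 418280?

317811

317811 ≤ 418280 < 514229, so the largest Fibonacci number not exceeding 418280 is 317811.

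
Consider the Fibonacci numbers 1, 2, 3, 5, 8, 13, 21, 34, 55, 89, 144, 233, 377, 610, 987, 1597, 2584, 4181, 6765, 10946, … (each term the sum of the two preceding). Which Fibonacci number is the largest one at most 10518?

6765

6765 ≤ 10518 < 10946, so the largest Fibonacci number not exceeding 10518 is 6765.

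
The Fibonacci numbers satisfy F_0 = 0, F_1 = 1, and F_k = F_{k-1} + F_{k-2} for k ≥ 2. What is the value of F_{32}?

Iterating the recurrence up to F_{28} = 317811 and F_{27} = 196418:
F_{29} = F_{28} + F_{27} = 317811 + 196418 = 514229
F_{30} = F_{29} + F_{28} = 514229 + 317811 = 832040
F_{31} = F_{30} + F_{29} = 832040 + 514229 = 1346269
F_{32} = F_{31} + F_{30} = 1346269 + 832040 = 2178309

2178309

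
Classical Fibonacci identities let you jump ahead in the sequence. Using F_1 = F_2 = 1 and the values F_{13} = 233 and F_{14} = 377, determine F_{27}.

196418

By F_{2k+1} = F_k² + F_{k+1}²: F_{27} = 233² + 377² = 54289 + 142129 = 196418.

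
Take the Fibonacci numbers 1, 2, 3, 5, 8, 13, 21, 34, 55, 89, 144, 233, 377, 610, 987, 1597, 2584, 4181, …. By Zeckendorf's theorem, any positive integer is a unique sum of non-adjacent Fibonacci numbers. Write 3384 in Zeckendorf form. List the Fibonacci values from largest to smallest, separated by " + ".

subtract 2584 from 3384: 800 remains
subtract 610 from 800: 190 remains
subtract 144 from 190: 46 remains
subtract 34 from 46: 12 remains
subtract 8 from 12: 4 remains
subtract 3 from 4: 1 remains
subtract 1 from 1: 0 remains
So 3384 = 2584 + 610 + 144 + 34 + 8 + 3 + 1, with no two terms consecutive in the sequence.

2584 + 610 + 144 + 34 + 8 + 3 + 1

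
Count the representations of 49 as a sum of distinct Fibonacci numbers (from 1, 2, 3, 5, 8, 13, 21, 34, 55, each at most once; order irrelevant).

Each representation comes from the Zeckendorf form by replacing some F_k with F_{k−1} + F_{k−2} where possible.
49 = 34+13+2 = 34+8+5+2 = 21+13+8+5+2 — 3 representations.

3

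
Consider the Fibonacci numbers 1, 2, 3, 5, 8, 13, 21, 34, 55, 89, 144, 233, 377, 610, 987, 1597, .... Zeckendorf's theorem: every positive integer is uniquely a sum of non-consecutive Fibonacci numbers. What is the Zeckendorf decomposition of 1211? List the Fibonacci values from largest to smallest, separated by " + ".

Greedily peel off the largest Fibonacci term at each step:
1211: greatest Fibonacci not exceeding it is 987, leaving 224
224: greatest Fibonacci not exceeding it is 144, leaving 80
80: greatest Fibonacci not exceeding it is 55, leaving 25
25: greatest Fibonacci not exceeding it is 21, leaving 4
4: greatest Fibonacci not exceeding it is 3, leaving 1
1: greatest Fibonacci not exceeding it is 1, leaving 0
So 1211 = 987 + 144 + 55 + 21 + 3 + 1, with no two terms consecutive in the sequence.

987 + 144 + 55 + 21 + 3 + 1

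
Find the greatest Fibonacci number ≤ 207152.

196418

196418 ≤ 207152 < 317811, so the largest Fibonacci number not exceeding 207152 is 196418.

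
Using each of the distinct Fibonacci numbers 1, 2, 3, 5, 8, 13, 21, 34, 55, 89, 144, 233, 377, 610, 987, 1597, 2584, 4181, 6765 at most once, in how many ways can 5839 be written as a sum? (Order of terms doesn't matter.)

5839 = 4181+1597+55+5+1 = 4181+1597+55+3+2+1 = 4181+1597+34+21+5+1 = … (39 more), for 42 in all.

42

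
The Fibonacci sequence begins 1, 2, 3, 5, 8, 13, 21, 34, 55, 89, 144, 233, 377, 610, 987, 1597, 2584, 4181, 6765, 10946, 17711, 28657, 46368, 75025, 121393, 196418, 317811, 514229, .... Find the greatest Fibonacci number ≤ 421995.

317811

317811 ≤ 421995 < 514229, so the largest Fibonacci number not exceeding 421995 is 317811.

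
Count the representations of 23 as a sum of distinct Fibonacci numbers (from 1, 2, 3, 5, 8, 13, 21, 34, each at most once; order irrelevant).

23 = 21+2 = 13+8+2 = 13+5+3+2 — 3 representations.

3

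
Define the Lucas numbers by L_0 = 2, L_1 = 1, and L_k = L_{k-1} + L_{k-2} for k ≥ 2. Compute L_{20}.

15127

Iterating the recurrence up to L_{16} = 2207 and L_{15} = 1364:
L_{17} = L_{16} + L_{15} = 2207 + 1364 = 3571
L_{18} = L_{17} + L_{16} = 3571 + 2207 = 5778
L_{19} = L_{18} + L_{17} = 5778 + 3571 = 9349
L_{20} = L_{19} + L_{18} = 9349 + 5778 = 15127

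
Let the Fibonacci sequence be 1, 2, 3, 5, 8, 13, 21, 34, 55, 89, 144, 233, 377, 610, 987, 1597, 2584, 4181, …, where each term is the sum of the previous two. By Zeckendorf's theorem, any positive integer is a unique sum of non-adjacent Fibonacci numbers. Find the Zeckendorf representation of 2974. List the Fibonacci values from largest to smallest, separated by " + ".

2584 + 377 + 13

subtract 2584 from 2974: 390 remains
subtract 377 from 390: 13 remains
subtract 13 from 13: 0 remains
So 2974 = 2584 + 377 + 13, with no two terms consecutive in the sequence.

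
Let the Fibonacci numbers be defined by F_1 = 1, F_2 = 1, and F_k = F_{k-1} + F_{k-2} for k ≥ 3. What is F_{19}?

Iterating the recurrence up to F_{13} = 233 and F_{12} = 144:
F_{14} = F_{13} + F_{12} = 233 + 144 = 377
F_{15} = F_{14} + F_{13} = 377 + 233 = 610
F_{16} = F_{15} + F_{14} = 610 + 377 = 987
F_{17} = F_{16} + F_{15} = 987 + 610 = 1597
F_{18} = F_{17} + F_{16} = 1597 + 987 = 2584
F_{19} = F_{18} + F_{17} = 2584 + 1597 = 4181

4181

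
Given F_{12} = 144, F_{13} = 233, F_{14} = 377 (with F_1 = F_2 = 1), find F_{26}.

By the addition formula F_{m+n} = F_m F_{n+1} + F_{m−1} F_n with m=13, n=13: F_{26} = 233·377 + 144·233 = 87841 + 33552 = 121393.

121393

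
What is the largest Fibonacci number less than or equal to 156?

144

144 ≤ 156 < 233, so the largest Fibonacci number not exceeding 156 is 144.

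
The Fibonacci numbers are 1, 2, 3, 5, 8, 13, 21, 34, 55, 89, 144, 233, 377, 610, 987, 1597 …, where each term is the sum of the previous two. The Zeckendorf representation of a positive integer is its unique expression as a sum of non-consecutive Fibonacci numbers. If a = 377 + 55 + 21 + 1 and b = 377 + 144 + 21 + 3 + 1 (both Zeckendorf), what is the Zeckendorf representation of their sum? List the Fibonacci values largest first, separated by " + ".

The two numbers are 454 and 546, so their sum is 1000.
987 ≤ 1000 < 1597, so take 987; remainder 13
13 ≤ 13 < 21, so take 13; remainder 0

987 + 13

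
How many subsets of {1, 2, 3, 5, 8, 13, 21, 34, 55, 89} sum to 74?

Starting from the Zeckendorf form and repeatedly splitting a term F_k into F_{k−1} + F_{k−2} (when neither is already used) reaches every representation.
74 = 55+13+5+1 = 55+13+3+2+1 = 34+21+13+5+1 = 55+8+5+3+2+1 = 34+21+13+3+2+1 = … (1 more), for 6 in all.

6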